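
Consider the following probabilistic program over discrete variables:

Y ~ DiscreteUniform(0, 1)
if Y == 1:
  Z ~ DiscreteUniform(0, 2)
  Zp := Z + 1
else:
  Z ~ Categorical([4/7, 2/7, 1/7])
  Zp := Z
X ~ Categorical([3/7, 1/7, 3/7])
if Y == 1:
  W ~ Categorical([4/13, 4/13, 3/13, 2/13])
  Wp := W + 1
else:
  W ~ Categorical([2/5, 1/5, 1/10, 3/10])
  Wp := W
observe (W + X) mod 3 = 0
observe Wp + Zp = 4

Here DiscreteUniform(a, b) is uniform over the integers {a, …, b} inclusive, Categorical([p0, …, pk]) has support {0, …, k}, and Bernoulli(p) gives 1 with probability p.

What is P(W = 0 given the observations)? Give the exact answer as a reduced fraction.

Enumerate traces; 5 have nonzero weight after conditioning:
  (Y=0, Z=1, X=0, W=3) weight 9/490
  (Y=0, Z=2, X=1, W=2) weight 1/980
  (Y=1, Z=0, X=1, W=2) weight 1/182
  (Y=1, Z=1, X=2, W=1) weight 2/91
  (Y=1, Z=2, X=0, W=0) weight 2/91
Group by W:
  weight(W=0) = 2/91
  weight(W=1) = 2/91
  weight(W=2) = 83/12740
  weight(W=3) = 9/490
Total weight = 2/91 + 2/91 + 83/12740 + 9/490 = 877/12740
P(W=0 | obs) = 2/91 / 877/12740 = 280/877
P(W=1 | obs) = 2/91 / 877/12740 = 280/877
P(W=2 | obs) = 83/12740 / 877/12740 = 83/877
P(W=3 | obs) = 9/490 / 877/12740 = 234/877

P(W = 0 | obs) = 280/877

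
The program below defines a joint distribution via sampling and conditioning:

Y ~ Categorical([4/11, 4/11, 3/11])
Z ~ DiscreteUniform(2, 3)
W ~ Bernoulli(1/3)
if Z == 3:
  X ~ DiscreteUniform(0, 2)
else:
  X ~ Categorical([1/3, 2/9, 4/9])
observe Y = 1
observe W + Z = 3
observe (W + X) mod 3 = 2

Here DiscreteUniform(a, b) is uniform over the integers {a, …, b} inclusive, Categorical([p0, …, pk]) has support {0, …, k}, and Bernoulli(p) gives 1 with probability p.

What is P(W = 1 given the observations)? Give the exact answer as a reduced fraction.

P(W = 1 | obs) = 1/4

Enumerate traces; 2 have nonzero weight after conditioning:
  (Y=1, Z=2, W=1, X=1) weight 4/297
  (Y=1, Z=3, W=0, X=2) weight 4/99
Group by W:
  weight(W=0) = 4/99
  weight(W=1) = 4/297
Total weight = 4/99 + 4/297 = 16/297
P(W=0 | obs) = 4/99 / 16/297 = 3/4
P(W=1 | obs) = 4/297 / 16/297 = 1/4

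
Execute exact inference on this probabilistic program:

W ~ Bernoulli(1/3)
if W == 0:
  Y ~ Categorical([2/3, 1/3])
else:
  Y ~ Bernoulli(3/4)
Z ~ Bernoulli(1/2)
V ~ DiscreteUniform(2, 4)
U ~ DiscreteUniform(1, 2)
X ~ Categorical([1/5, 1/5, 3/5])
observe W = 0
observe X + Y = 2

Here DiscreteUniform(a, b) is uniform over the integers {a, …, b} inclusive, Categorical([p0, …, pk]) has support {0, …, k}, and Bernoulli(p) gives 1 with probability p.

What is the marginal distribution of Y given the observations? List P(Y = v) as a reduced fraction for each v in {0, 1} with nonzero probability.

Enumerate traces; 24 have nonzero weight after conditioning:
  (W=0, Y=0, Z=0, V=2, U=1, X=2) weight 1/45
  (W=0, Y=0, Z=0, V=2, U=2, X=2) weight 1/45
  (W=0, Y=0, Z=0, V=3, U=1, X=2) weight 1/45
  (W=0, Y=0, Z=0, V=3, U=2, X=2) weight 1/45
  (W=0, Y=0, Z=0, V=4, U=1, X=2) weight 1/45
  (W=0, Y=0, Z=0, V=4, U=2, X=2) weight 1/45
  (W=0, Y=0, Z=1, V=2, U=1, X=2) weight 1/45
  (W=0, Y=0, Z=1, V=2, U=2, X=2) weight 1/45
  (W=0, Y=1, Z=0, V=2, U=1, X=1) weight 1/270
  … 15 more
Group by Y:
  weight(Y=0) = 4/15
  weight(Y=1) = 2/45
Total weight = 4/15 + 2/45 = 14/45
P(Y=0 | obs) = 4/15 / 14/45 = 6/7
P(Y=1 | obs) = 2/45 / 14/45 = 1/7

P(Y=0) = 6/7, P(Y=1) = 1/7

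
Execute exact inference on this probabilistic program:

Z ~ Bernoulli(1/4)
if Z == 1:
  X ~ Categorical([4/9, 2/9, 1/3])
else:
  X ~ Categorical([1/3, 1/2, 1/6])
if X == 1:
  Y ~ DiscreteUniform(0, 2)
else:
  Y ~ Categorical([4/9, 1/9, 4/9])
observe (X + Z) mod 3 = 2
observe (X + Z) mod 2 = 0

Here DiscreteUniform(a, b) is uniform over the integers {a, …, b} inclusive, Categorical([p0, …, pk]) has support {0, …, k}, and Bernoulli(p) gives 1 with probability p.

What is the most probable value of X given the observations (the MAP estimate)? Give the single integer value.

argmax_v P(X = v | obs) = 2

Enumerate traces; 6 have nonzero weight after conditioning:
  (Z=0, X=2, Y=0) weight 1/18
  (Z=0, X=2, Y=1) weight 1/72
  (Z=0, X=2, Y=2) weight 1/18
  (Z=1, X=1, Y=0) weight 1/54
  (Z=1, X=1, Y=1) weight 1/54
  (Z=1, X=1, Y=2) weight 1/54
Group by X:
  weight(X=1) = 1/18
  weight(X=2) = 1/8
Total weight = 1/18 + 1/8 = 13/72
P(X=1 | obs) = 1/18 / 13/72 = 4/13
P(X=2 | obs) = 1/8 / 13/72 = 9/13
argmax = 2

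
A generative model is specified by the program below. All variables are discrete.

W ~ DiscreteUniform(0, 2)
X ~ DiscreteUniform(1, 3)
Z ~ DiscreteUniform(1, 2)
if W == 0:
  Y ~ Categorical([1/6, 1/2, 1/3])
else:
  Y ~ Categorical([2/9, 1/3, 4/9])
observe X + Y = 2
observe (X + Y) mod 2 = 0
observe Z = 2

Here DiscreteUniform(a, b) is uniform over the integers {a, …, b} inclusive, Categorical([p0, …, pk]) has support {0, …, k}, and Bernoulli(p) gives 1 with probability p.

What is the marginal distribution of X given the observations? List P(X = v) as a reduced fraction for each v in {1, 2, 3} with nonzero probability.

P(X=1) = 21/32, P(X=2) = 11/32

Enumerate traces; 6 have nonzero weight after conditioning:
  (W=0, X=1, Z=2, Y=1) weight 1/36
  (W=0, X=2, Z=2, Y=0) weight 1/108
  (W=1, X=1, Z=2, Y=1) weight 1/54
  (W=1, X=2, Z=2, Y=0) weight 1/81
  (W=2, X=1, Z=2, Y=1) weight 1/54
  (W=2, X=2, Z=2, Y=0) weight 1/81
Group by X:
  weight(X=1) = 7/108
  weight(X=2) = 11/324
Total weight = 7/108 + 11/324 = 8/81
P(X=1 | obs) = 7/108 / 8/81 = 21/32
P(X=2 | obs) = 11/324 / 8/81 = 11/32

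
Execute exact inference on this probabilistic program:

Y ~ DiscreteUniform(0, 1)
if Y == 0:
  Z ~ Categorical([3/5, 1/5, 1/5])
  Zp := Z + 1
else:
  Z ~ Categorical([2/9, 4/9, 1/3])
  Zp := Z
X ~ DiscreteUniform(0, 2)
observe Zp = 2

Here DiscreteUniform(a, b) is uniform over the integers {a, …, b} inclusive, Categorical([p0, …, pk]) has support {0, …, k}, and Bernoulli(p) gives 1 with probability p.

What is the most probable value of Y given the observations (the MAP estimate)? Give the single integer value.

Enumerate traces; 6 have nonzero weight after conditioning:
  (Y=0, Z=1, X=0) weight 1/30
  (Y=0, Z=1, X=1) weight 1/30
  (Y=0, Z=1, X=2) weight 1/30
  (Y=1, Z=2, X=0) weight 1/18
  (Y=1, Z=2, X=1) weight 1/18
  (Y=1, Z=2, X=2) weight 1/18
Group by Y:
  weight(Y=0) = 1/10
  weight(Y=1) = 1/6
Total weight = 1/10 + 1/6 = 4/15
P(Y=0 | obs) = 1/10 / 4/15 = 3/8
P(Y=1 | obs) = 1/6 / 4/15 = 5/8
argmax = 1

argmax_v P(Y = v | obs) = 1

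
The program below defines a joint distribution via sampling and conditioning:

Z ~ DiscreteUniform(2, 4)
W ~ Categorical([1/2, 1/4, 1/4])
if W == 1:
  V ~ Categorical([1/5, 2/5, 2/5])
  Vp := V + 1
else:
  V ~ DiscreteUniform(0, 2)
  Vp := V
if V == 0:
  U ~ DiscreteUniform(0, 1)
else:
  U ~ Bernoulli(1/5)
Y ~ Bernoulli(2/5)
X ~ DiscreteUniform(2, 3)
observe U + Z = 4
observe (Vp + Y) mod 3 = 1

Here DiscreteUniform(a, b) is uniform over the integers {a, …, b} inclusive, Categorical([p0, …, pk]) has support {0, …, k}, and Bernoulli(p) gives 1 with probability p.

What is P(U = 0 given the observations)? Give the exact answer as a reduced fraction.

P(U = 0 | obs) = 217/320

Enumerate traces; 24 have nonzero weight after conditioning:
  (Z=3, W=0, V=0, U=1, Y=1, X=2) weight 1/180
  (Z=3, W=0, V=0, U=1, Y=1, X=3) weight 1/180
  (Z=3, W=0, V=1, U=1, Y=0, X=2) weight 1/300
  (Z=3, W=0, V=1, U=1, Y=0, X=3) weight 1/300
  (Z=3, W=1, V=0, U=1, Y=0, X=2) weight 1/400
  (Z=3, W=1, V=0, U=1, Y=0, X=3) weight 1/400
  (Z=3, W=1, V=2, U=1, Y=1, X=2) weight 1/750
  (Z=3, W=1, V=2, U=1, Y=1, X=3) weight 1/750
  (Z=4, W=0, V=0, U=0, Y=1, X=2) weight 1/180
  … 15 more
Group by U:
  weight(U=0) = 217/3000
  weight(U=1) = 103/3000
Total weight = 217/3000 + 103/3000 = 8/75
P(U=0 | obs) = 217/3000 / 8/75 = 217/320
P(U=1 | obs) = 103/3000 / 8/75 = 103/320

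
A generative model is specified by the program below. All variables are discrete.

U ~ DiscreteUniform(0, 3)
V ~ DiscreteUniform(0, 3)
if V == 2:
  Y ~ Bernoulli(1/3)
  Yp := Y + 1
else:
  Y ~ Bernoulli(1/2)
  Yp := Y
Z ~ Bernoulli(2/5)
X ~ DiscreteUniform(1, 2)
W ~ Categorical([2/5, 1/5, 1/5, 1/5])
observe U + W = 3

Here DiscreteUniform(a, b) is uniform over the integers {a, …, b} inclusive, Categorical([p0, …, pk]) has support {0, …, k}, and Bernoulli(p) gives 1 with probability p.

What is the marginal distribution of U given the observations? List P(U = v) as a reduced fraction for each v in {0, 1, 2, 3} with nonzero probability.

Enumerate traces; 128 have nonzero weight after conditioning:
  (U=0, V=0, Y=0, Z=0, X=1, W=3) weight 3/1600
  (U=0, V=0, Y=0, Z=0, X=2, W=3) weight 3/1600
  (U=0, V=0, Y=0, Z=1, X=1, W=3) weight 1/800
  (U=0, V=0, Y=0, Z=1, X=2, W=3) weight 1/800
  (U=0, V=0, Y=1, Z=0, X=1, W=3) weight 3/1600
  (U=0, V=0, Y=1, Z=0, X=2, W=3) weight 3/1600
  (U=0, V=0, Y=1, Z=1, X=1, W=3) weight 1/800
  (U=0, V=0, Y=1, Z=1, X=2, W=3) weight 1/800
  (U=1, V=0, Y=0, Z=0, X=1, W=2) weight 3/1600
  (U=2, V=0, Y=0, Z=0, X=1, W=1) weight 3/1600
  … 118 more
Group by U:
  weight(U=0) = 1/20
  weight(U=1) = 1/20
  weight(U=2) = 1/20
  weight(U=3) = 1/10
Total weight = 1/20 + 1/20 + 1/20 + 1/10 = 1/4
P(U=0 | obs) = 1/20 / 1/4 = 1/5
P(U=1 | obs) = 1/20 / 1/4 = 1/5
P(U=2 | obs) = 1/20 / 1/4 = 1/5
P(U=3 | obs) = 1/10 / 1/4 = 2/5

P(U=0) = 1/5, P(U=1) = 1/5, P(U=2) = 1/5, P(U=3) = 2/5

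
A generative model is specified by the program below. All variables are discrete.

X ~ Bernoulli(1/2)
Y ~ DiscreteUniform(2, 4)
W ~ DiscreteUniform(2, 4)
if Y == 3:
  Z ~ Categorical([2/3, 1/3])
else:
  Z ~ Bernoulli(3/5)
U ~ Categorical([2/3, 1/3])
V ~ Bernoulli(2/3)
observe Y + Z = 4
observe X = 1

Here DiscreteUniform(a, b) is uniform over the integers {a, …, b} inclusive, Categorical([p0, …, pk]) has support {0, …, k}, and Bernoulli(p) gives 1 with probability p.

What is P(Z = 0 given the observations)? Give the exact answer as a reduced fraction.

Enumerate traces; 24 have nonzero weight after conditioning:
  (X=1, Y=3, W=2, Z=1, U=0, V=0) weight 1/243
  (X=1, Y=3, W=2, Z=1, U=0, V=1) weight 2/243
  (X=1, Y=3, W=2, Z=1, U=1, V=0) weight 1/486
  (X=1, Y=3, W=2, Z=1, U=1, V=1) weight 1/243
  (X=1, Y=3, W=3, Z=1, U=0, V=0) weight 1/243
  (X=1, Y=3, W=3, Z=1, U=0, V=1) weight 2/243
  (X=1, Y=3, W=3, Z=1, U=1, V=0) weight 1/486
  (X=1, Y=3, W=3, Z=1, U=1, V=1) weight 1/243
  (X=1, Y=4, W=2, Z=0, U=0, V=0) weight 2/405
  … 15 more
Group by Z:
  weight(Z=0) = 1/15
  weight(Z=1) = 1/18
Total weight = 1/15 + 1/18 = 11/90
P(Z=0 | obs) = 1/15 / 11/90 = 6/11
P(Z=1 | obs) = 1/18 / 11/90 = 5/11

P(Z = 0 | obs) = 6/11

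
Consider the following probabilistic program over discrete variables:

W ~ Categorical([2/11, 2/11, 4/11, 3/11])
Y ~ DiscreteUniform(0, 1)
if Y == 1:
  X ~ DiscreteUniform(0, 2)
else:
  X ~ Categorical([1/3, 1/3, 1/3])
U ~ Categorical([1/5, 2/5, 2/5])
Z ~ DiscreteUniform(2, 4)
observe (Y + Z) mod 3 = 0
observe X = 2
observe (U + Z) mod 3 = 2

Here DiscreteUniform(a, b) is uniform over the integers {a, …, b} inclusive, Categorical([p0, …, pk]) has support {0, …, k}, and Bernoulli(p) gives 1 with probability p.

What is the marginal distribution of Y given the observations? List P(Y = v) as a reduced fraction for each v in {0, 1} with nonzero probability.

P(Y=0) = 2/3, P(Y=1) = 1/3

Enumerate traces; 8 have nonzero weight after conditioning:
  (W=0, Y=0, X=2, U=2, Z=3) weight 2/495
  (W=0, Y=1, X=2, U=0, Z=2) weight 1/495
  (W=1, Y=0, X=2, U=2, Z=3) weight 2/495
  (W=1, Y=1, X=2, U=0, Z=2) weight 1/495
  (W=2, Y=0, X=2, U=2, Z=3) weight 4/495
  (W=2, Y=1, X=2, U=0, Z=2) weight 2/495
  (W=3, Y=0, X=2, U=2, Z=3) weight 1/165
  (W=3, Y=1, X=2, U=0, Z=2) weight 1/330
Group by Y:
  weight(Y=0) = 1/45
  weight(Y=1) = 1/90
Total weight = 1/45 + 1/90 = 1/30
P(Y=0 | obs) = 1/45 / 1/30 = 2/3
P(Y=1 | obs) = 1/90 / 1/30 = 1/3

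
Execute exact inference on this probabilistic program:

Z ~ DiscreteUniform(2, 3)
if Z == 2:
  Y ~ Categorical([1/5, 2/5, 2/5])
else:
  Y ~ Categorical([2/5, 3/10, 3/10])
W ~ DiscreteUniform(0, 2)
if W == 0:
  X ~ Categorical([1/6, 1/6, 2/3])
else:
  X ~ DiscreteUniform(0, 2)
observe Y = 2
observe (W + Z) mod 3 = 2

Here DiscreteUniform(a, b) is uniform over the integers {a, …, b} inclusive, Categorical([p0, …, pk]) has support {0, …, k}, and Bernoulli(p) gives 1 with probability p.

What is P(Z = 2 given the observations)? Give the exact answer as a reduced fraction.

P(Z = 2 | obs) = 4/7

Enumerate traces; 6 have nonzero weight after conditioning:
  (Z=2, Y=2, W=0, X=0) weight 1/90
  (Z=2, Y=2, W=0, X=1) weight 1/90
  (Z=2, Y=2, W=0, X=2) weight 2/45
  (Z=3, Y=2, W=2, X=0) weight 1/60
  (Z=3, Y=2, W=2, X=1) weight 1/60
  (Z=3, Y=2, W=2, X=2) weight 1/60
Group by Z:
  weight(Z=2) = 1/15
  weight(Z=3) = 1/20
Total weight = 1/15 + 1/20 = 7/60
P(Z=2 | obs) = 1/15 / 7/60 = 4/7
P(Z=3 | obs) = 1/20 / 7/60 = 3/7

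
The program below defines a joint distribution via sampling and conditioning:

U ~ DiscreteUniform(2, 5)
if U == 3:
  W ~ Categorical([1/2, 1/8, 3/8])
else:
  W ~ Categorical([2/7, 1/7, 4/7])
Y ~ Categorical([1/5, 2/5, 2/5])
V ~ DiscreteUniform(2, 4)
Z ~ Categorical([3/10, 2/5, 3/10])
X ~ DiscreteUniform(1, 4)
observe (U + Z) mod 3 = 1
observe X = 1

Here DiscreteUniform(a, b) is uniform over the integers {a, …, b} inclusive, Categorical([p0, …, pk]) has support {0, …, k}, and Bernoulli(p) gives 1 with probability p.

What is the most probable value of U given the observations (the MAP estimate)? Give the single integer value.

Enumerate traces; 108 have nonzero weight after conditioning:
  (U=2, W=0, Y=0, V=2, Z=2, X=1) weight 1/2800
  (U=2, W=0, Y=0, V=3, Z=2, X=1) weight 1/2800
  (U=2, W=0, Y=0, V=4, Z=2, X=1) weight 1/2800
  (U=2, W=0, Y=1, V=2, Z=2, X=1) weight 1/1400
  (U=2, W=0, Y=1, V=3, Z=2, X=1) weight 1/1400
  (U=2, W=0, Y=1, V=4, Z=2, X=1) weight 1/1400
  (U=2, W=0, Y=2, V=2, Z=2, X=1) weight 1/1400
  (U=2, W=0, Y=2, V=3, Z=2, X=1) weight 1/1400
  (U=3, W=0, Y=0, V=2, Z=1, X=1) weight 1/1200
  (U=4, W=0, Y=0, V=2, Z=0, X=1) weight 1/2800
  … 98 more
Group by U:
  weight(U=2) = 3/160
  weight(U=3) = 1/40
  weight(U=4) = 3/160
  weight(U=5) = 3/160
Total weight = 3/160 + 1/40 + 3/160 + 3/160 = 13/160
P(U=2 | obs) = 3/160 / 13/160 = 3/13
P(U=3 | obs) = 1/40 / 13/160 = 4/13
P(U=4 | obs) = 3/160 / 13/160 = 3/13
P(U=5 | obs) = 3/160 / 13/160 = 3/13
argmax = 3

argmax_v P(U = v | obs) = 3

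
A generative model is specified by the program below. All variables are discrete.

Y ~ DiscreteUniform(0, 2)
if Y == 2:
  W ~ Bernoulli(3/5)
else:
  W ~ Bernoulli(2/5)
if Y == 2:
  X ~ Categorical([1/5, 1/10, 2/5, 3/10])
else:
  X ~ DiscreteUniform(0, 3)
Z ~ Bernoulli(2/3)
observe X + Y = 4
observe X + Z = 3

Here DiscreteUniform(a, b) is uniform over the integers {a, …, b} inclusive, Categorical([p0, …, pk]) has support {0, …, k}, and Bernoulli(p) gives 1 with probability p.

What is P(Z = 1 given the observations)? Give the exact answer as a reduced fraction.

P(Z = 1 | obs) = 16/21

Enumerate traces; 4 have nonzero weight after conditioning:
  (Y=1, W=0, X=3, Z=0) weight 1/60
  (Y=1, W=1, X=3, Z=0) weight 1/90
  (Y=2, W=0, X=2, Z=1) weight 8/225
  (Y=2, W=1, X=2, Z=1) weight 4/75
Group by Z:
  weight(Z=0) = 1/36
  weight(Z=1) = 4/45
Total weight = 1/36 + 4/45 = 7/60
P(Z=0 | obs) = 1/36 / 7/60 = 5/21
P(Z=1 | obs) = 4/45 / 7/60 = 16/21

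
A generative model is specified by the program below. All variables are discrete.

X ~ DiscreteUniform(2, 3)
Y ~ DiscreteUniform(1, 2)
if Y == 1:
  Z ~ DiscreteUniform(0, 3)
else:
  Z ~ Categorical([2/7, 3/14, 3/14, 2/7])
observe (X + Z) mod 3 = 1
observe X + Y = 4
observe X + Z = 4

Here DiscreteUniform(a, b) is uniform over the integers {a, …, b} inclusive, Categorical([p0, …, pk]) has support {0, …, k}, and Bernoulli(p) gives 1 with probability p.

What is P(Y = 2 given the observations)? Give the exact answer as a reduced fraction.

Enumerate traces; 2 have nonzero weight after conditioning:
  (X=2, Y=2, Z=2) weight 3/56
  (X=3, Y=1, Z=1) weight 1/16
Group by Y:
  weight(Y=1) = 1/16
  weight(Y=2) = 3/56
Total weight = 1/16 + 3/56 = 13/112
P(Y=1 | obs) = 1/16 / 13/112 = 7/13
P(Y=2 | obs) = 3/56 / 13/112 = 6/13

P(Y = 2 | obs) = 6/13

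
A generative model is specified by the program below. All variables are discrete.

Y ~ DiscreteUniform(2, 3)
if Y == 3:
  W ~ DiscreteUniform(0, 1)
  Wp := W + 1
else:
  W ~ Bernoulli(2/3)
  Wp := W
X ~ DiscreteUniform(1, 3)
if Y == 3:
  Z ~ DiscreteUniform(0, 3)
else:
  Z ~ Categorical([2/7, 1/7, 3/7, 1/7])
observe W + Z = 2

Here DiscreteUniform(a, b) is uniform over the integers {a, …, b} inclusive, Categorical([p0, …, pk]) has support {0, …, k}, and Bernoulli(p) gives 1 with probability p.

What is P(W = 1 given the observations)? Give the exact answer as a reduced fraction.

Enumerate traces; 12 have nonzero weight after conditioning:
  (Y=2, W=0, X=1, Z=2) weight 1/42
  (Y=2, W=0, X=2, Z=2) weight 1/42
  (Y=2, W=0, X=3, Z=2) weight 1/42
  (Y=2, W=1, X=1, Z=1) weight 1/63
  (Y=2, W=1, X=2, Z=1) weight 1/63
  (Y=2, W=1, X=3, Z=1) weight 1/63
  (Y=3, W=0, X=1, Z=2) weight 1/48
  (Y=3, W=0, X=2, Z=2) weight 1/48
  … 4 more
Group by W:
  weight(W=0) = 15/112
  weight(W=1) = 37/336
Total weight = 15/112 + 37/336 = 41/168
P(W=0 | obs) = 15/112 / 41/168 = 45/82
P(W=1 | obs) = 37/336 / 41/168 = 37/82

P(W = 1 | obs) = 37/82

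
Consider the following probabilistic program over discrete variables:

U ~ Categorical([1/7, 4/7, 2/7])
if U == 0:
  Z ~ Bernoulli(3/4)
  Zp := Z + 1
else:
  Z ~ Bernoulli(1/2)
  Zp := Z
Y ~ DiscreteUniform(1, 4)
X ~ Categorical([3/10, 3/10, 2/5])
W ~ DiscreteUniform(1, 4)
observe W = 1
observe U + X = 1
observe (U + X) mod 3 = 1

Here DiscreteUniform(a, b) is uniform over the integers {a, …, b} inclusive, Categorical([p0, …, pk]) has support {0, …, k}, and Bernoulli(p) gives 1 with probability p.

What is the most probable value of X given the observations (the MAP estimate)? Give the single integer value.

Enumerate traces; 16 have nonzero weight after conditioning:
  (U=0, Z=0, Y=1, X=1, W=1) weight 3/4480
  (U=0, Z=0, Y=2, X=1, W=1) weight 3/4480
  (U=0, Z=0, Y=3, X=1, W=1) weight 3/4480
  (U=0, Z=0, Y=4, X=1, W=1) weight 3/4480
  (U=0, Z=1, Y=1, X=1, W=1) weight 9/4480
  (U=0, Z=1, Y=2, X=1, W=1) weight 9/4480
  (U=0, Z=1, Y=3, X=1, W=1) weight 9/4480
  (U=0, Z=1, Y=4, X=1, W=1) weight 9/4480
  (U=1, Z=0, Y=1, X=0, W=1) weight 3/560
  … 7 more
Group by X:
  weight(X=0) = 3/70
  weight(X=1) = 3/280
Total weight = 3/70 + 3/280 = 3/56
P(X=0 | obs) = 3/70 / 3/56 = 4/5
P(X=1 | obs) = 3/280 / 3/56 = 1/5
argmax = 0

argmax_v P(X = v | obs) = 0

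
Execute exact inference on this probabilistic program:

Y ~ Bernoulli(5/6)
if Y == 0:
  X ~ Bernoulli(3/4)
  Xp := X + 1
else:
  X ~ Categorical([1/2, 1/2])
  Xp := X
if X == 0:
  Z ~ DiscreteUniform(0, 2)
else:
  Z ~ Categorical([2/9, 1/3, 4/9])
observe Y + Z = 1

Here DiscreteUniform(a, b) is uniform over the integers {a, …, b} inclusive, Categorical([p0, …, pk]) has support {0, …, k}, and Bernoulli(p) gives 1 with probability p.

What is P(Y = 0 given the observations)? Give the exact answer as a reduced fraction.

Enumerate traces; 4 have nonzero weight after conditioning:
  (Y=0, X=0, Z=1) weight 1/72
  (Y=0, X=1, Z=1) weight 1/24
  (Y=1, X=0, Z=0) weight 5/36
  (Y=1, X=1, Z=0) weight 5/54
Group by Y:
  weight(Y=0) = 1/18
  weight(Y=1) = 25/108
Total weight = 1/18 + 25/108 = 31/108
P(Y=0 | obs) = 1/18 / 31/108 = 6/31
P(Y=1 | obs) = 25/108 / 31/108 = 25/31

P(Y = 0 | obs) = 6/31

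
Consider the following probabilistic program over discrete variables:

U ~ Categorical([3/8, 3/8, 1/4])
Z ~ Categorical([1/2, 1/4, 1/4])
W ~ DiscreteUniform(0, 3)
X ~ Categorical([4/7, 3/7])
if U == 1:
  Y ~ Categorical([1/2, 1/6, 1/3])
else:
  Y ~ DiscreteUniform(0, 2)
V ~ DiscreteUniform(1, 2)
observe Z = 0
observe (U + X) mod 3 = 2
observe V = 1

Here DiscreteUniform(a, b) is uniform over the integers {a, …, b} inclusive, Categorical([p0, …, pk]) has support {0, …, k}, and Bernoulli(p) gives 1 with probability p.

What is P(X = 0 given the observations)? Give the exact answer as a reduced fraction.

Enumerate traces; 24 have nonzero weight after conditioning:
  (U=1, Z=0, W=0, X=1, Y=0, V=1) weight 9/1792
  (U=1, Z=0, W=0, X=1, Y=1, V=1) weight 3/1792
  (U=1, Z=0, W=0, X=1, Y=2, V=1) weight 3/896
  (U=1, Z=0, W=1, X=1, Y=0, V=1) weight 9/1792
  (U=1, Z=0, W=1, X=1, Y=1, V=1) weight 3/1792
  (U=1, Z=0, W=1, X=1, Y=2, V=1) weight 3/896
  (U=1, Z=0, W=2, X=1, Y=0, V=1) weight 9/1792
  (U=1, Z=0, W=2, X=1, Y=1, V=1) weight 3/1792
  (U=2, Z=0, W=0, X=0, Y=0, V=1) weight 1/336
  … 15 more
Group by X:
  weight(X=0) = 1/28
  weight(X=1) = 9/224
Total weight = 1/28 + 9/224 = 17/224
P(X=0 | obs) = 1/28 / 17/224 = 8/17
P(X=1 | obs) = 9/224 / 17/224 = 9/17

P(X = 0 | obs) = 8/17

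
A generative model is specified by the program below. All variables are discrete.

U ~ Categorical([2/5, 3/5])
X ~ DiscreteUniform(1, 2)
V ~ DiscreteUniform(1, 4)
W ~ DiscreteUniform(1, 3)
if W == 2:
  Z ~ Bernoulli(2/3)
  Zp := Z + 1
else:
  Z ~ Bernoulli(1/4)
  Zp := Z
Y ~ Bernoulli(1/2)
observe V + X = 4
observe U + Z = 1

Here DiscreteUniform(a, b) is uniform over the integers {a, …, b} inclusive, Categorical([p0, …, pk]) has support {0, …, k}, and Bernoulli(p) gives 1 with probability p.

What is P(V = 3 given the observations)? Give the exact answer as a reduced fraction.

P(V = 3 | obs) = 1/2

Enumerate traces; 24 have nonzero weight after conditioning:
  (U=0, X=1, V=3, W=1, Z=1, Y=0) weight 1/480
  (U=0, X=1, V=3, W=1, Z=1, Y=1) weight 1/480
  (U=0, X=1, V=3, W=2, Z=1, Y=0) weight 1/180
  (U=0, X=1, V=3, W=2, Z=1, Y=1) weight 1/180
  (U=0, X=1, V=3, W=3, Z=1, Y=0) weight 1/480
  (U=0, X=1, V=3, W=3, Z=1, Y=1) weight 1/480
  (U=0, X=2, V=2, W=1, Z=1, Y=0) weight 1/480
  (U=0, X=2, V=2, W=1, Z=1, Y=1) weight 1/480
  … 16 more
Group by V:
  weight(V=2) = 47/720
  weight(V=3) = 47/720
Total weight = 47/720 + 47/720 = 47/360
P(V=2 | obs) = 47/720 / 47/360 = 1/2
P(V=3 | obs) = 47/720 / 47/360 = 1/2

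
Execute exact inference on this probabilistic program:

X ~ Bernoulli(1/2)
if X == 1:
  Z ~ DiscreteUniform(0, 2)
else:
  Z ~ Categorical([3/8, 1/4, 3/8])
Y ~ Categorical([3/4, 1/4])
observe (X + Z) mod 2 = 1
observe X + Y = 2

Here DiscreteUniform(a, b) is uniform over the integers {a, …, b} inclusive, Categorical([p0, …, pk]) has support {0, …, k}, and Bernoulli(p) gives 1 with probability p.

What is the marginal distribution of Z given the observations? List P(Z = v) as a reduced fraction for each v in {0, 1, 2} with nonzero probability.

P(Z=0) = 1/2, P(Z=2) = 1/2

Enumerate traces; 2 have nonzero weight after conditioning:
  (X=1, Z=0, Y=1) weight 1/24
  (X=1, Z=2, Y=1) weight 1/24
Group by Z:
  weight(Z=0) = 1/24
  weight(Z=2) = 1/24
Total weight = 1/24 + 1/24 = 1/12
P(Z=0 | obs) = 1/24 / 1/12 = 1/2
P(Z=2 | obs) = 1/24 / 1/12 = 1/2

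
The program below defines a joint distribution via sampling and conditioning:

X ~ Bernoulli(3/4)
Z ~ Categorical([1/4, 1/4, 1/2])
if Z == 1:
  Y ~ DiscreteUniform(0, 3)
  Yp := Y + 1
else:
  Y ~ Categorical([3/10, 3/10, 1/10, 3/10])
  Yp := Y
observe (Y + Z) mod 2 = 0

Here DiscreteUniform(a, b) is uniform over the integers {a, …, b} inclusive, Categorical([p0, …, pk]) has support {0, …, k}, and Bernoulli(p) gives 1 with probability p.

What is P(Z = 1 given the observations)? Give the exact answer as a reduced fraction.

Enumerate traces; 12 have nonzero weight after conditioning:
  (X=0, Z=0, Y=0) weight 3/160
  (X=0, Z=0, Y=2) weight 1/160
  (X=0, Z=1, Y=1) weight 1/64
  (X=0, Z=1, Y=3) weight 1/64
  (X=0, Z=2, Y=0) weight 3/80
  (X=0, Z=2, Y=2) weight 1/80
  (X=1, Z=0, Y=0) weight 9/160
  (X=1, Z=0, Y=2) weight 3/160
  … 4 more
Group by Z:
  weight(Z=0) = 1/10
  weight(Z=1) = 1/8
  weight(Z=2) = 1/5
Total weight = 1/10 + 1/8 + 1/5 = 17/40
P(Z=0 | obs) = 1/10 / 17/40 = 4/17
P(Z=1 | obs) = 1/8 / 17/40 = 5/17
P(Z=2 | obs) = 1/5 / 17/40 = 8/17

P(Z = 1 | obs) = 5/17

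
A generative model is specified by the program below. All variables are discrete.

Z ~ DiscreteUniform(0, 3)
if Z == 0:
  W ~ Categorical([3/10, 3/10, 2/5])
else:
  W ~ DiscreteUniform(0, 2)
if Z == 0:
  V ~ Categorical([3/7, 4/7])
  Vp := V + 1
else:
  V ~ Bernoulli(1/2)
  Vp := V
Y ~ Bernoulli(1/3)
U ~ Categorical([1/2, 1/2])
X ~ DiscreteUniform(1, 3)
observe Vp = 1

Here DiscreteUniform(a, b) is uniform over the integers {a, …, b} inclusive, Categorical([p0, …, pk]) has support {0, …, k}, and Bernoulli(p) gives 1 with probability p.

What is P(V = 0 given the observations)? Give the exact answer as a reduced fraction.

P(V = 0 | obs) = 2/9

Enumerate traces; 144 have nonzero weight after conditioning:
  (Z=0, W=0, V=0, Y=0, U=0, X=1) weight 1/280
  (Z=0, W=0, V=0, Y=0, U=0, X=2) weight 1/280
  (Z=0, W=0, V=0, Y=0, U=0, X=3) weight 1/280
  (Z=0, W=0, V=0, Y=0, U=1, X=1) weight 1/280
  (Z=0, W=0, V=0, Y=0, U=1, X=2) weight 1/280
  (Z=0, W=0, V=0, Y=0, U=1, X=3) weight 1/280
  (Z=0, W=0, V=0, Y=1, U=0, X=1) weight 1/560
  (Z=0, W=0, V=0, Y=1, U=0, X=2) weight 1/560
  (Z=1, W=0, V=1, Y=0, U=0, X=1) weight 1/216
  … 135 more
Group by V:
  weight(V=0) = 3/28
  weight(V=1) = 3/8
Total weight = 3/28 + 3/8 = 27/56
P(V=0 | obs) = 3/28 / 27/56 = 2/9
P(V=1 | obs) = 3/8 / 27/56 = 7/9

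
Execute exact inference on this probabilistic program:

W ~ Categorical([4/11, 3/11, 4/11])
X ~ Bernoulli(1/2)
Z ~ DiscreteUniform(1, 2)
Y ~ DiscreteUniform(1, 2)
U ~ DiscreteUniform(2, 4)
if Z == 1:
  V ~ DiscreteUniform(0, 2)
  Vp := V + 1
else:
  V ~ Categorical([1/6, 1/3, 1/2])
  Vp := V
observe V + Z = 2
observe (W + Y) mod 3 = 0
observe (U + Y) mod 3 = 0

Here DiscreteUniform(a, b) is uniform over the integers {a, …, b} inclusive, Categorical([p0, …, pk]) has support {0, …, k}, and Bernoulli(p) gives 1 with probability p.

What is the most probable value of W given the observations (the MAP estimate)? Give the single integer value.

argmax_v P(W = v | obs) = 2

Enumerate traces; 8 have nonzero weight after conditioning:
  (W=1, X=0, Z=1, Y=2, U=4, V=1) weight 1/264
  (W=1, X=0, Z=2, Y=2, U=4, V=0) weight 1/528
  (W=1, X=1, Z=1, Y=2, U=4, V=1) weight 1/264
  (W=1, X=1, Z=2, Y=2, U=4, V=0) weight 1/528
  (W=2, X=0, Z=1, Y=1, U=2, V=1) weight 1/198
  (W=2, X=0, Z=2, Y=1, U=2, V=0) weight 1/396
  (W=2, X=1, Z=1, Y=1, U=2, V=1) weight 1/198
  (W=2, X=1, Z=2, Y=1, U=2, V=0) weight 1/396
Group by W:
  weight(W=1) = 1/88
  weight(W=2) = 1/66
Total weight = 1/88 + 1/66 = 7/264
P(W=1 | obs) = 1/88 / 7/264 = 3/7
P(W=2 | obs) = 1/66 / 7/264 = 4/7
argmax = 2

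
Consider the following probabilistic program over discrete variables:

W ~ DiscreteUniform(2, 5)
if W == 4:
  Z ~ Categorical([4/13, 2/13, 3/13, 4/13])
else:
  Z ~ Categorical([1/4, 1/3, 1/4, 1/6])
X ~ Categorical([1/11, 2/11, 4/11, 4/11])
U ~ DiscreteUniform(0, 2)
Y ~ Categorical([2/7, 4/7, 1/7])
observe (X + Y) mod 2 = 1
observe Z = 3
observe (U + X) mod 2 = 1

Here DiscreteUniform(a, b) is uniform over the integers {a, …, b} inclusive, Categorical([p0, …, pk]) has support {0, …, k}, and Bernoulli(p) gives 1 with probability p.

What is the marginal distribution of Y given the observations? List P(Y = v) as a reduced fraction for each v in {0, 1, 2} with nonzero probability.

P(Y=0) = 3/7, P(Y=1) = 5/14, P(Y=2) = 3/14

Enumerate traces; 40 have nonzero weight after conditioning:
  (W=2, Z=3, X=0, U=1, Y=1) weight 1/1386
  (W=2, Z=3, X=1, U=0, Y=0) weight 1/1386
  (W=2, Z=3, X=1, U=0, Y=2) weight 1/2772
  (W=2, Z=3, X=1, U=2, Y=0) weight 1/1386
  (W=2, Z=3, X=1, U=2, Y=2) weight 1/2772
  (W=2, Z=3, X=2, U=1, Y=1) weight 2/693
  (W=2, Z=3, X=3, U=0, Y=0) weight 1/693
  (W=2, Z=3, X=3, U=0, Y=2) weight 1/1386
  … 32 more
Group by Y:
  weight(Y=0) = 3/143
  weight(Y=1) = 5/286
  weight(Y=2) = 3/286
Total weight = 3/143 + 5/286 + 3/286 = 7/143
P(Y=0 | obs) = 3/143 / 7/143 = 3/7
P(Y=1 | obs) = 5/286 / 7/143 = 5/14
P(Y=2 | obs) = 3/286 / 7/143 = 3/14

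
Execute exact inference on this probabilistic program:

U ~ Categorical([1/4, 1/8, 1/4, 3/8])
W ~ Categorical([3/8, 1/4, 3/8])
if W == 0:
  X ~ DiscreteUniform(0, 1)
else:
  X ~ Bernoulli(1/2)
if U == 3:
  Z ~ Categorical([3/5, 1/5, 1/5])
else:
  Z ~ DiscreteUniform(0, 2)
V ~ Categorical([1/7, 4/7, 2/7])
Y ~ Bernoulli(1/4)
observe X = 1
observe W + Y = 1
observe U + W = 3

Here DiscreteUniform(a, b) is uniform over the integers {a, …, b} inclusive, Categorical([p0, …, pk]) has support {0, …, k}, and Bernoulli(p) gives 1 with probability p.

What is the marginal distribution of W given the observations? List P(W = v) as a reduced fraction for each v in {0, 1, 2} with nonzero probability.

P(W=0) = 3/7, P(W=1) = 4/7

Enumerate traces; 18 have nonzero weight after conditioning:
  (U=2, W=1, X=1, Z=0, V=0, Y=0) weight 1/896
  (U=2, W=1, X=1, Z=0, V=1, Y=0) weight 1/224
  (U=2, W=1, X=1, Z=0, V=2, Y=0) weight 1/448
  (U=2, W=1, X=1, Z=1, V=0, Y=0) weight 1/896
  (U=2, W=1, X=1, Z=1, V=1, Y=0) weight 1/224
  (U=2, W=1, X=1, Z=1, V=2, Y=0) weight 1/448
  (U=2, W=1, X=1, Z=2, V=0, Y=0) weight 1/896
  (U=2, W=1, X=1, Z=2, V=1, Y=0) weight 1/224
  (U=3, W=0, X=1, Z=0, V=0, Y=1) weight 27/17920
  … 9 more
Group by W:
  weight(W=0) = 9/512
  weight(W=1) = 3/128
Total weight = 9/512 + 3/128 = 21/512
P(W=0 | obs) = 9/512 / 21/512 = 3/7
P(W=1 | obs) = 3/128 / 21/512 = 4/7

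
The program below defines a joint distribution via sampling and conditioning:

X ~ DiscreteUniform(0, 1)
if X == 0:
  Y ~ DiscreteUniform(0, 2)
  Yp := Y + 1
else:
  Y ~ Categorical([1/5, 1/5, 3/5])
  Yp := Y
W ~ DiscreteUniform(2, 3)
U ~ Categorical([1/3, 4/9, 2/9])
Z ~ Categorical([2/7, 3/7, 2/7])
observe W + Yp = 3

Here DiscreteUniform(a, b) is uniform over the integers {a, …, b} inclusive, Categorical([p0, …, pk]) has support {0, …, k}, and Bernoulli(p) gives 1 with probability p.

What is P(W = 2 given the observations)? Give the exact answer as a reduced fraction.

P(W = 2 | obs) = 8/11

Enumerate traces; 27 have nonzero weight after conditioning:
  (X=0, Y=0, W=2, U=0, Z=0) weight 1/126
  (X=0, Y=0, W=2, U=0, Z=1) weight 1/84
  (X=0, Y=0, W=2, U=0, Z=2) weight 1/126
  (X=0, Y=0, W=2, U=1, Z=0) weight 2/189
  (X=0, Y=0, W=2, U=1, Z=1) weight 1/63
  (X=0, Y=0, W=2, U=1, Z=2) weight 2/189
  (X=0, Y=0, W=2, U=2, Z=0) weight 1/189
  (X=0, Y=0, W=2, U=2, Z=1) weight 1/126
  (X=1, Y=0, W=3, U=0, Z=0) weight 1/210
  … 18 more
Group by W:
  weight(W=2) = 2/15
  weight(W=3) = 1/20
Total weight = 2/15 + 1/20 = 11/60
P(W=2 | obs) = 2/15 / 11/60 = 8/11
P(W=3 | obs) = 1/20 / 11/60 = 3/11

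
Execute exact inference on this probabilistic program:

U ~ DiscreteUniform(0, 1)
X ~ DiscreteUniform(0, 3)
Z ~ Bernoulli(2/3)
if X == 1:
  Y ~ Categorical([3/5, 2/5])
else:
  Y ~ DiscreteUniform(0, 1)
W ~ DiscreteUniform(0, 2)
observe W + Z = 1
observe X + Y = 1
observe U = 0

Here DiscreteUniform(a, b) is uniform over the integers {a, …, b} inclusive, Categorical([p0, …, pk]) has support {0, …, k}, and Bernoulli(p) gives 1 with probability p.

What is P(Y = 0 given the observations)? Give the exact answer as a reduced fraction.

Enumerate traces; 4 have nonzero weight after conditioning:
  (U=0, X=0, Z=0, Y=1, W=1) weight 1/144
  (U=0, X=0, Z=1, Y=1, W=0) weight 1/72
  (U=0, X=1, Z=0, Y=0, W=1) weight 1/120
  (U=0, X=1, Z=1, Y=0, W=0) weight 1/60
Group by Y:
  weight(Y=0) = 1/40
  weight(Y=1) = 1/48
Total weight = 1/40 + 1/48 = 11/240
P(Y=0 | obs) = 1/40 / 11/240 = 6/11
P(Y=1 | obs) = 1/48 / 11/240 = 5/11

P(Y = 0 | obs) = 6/11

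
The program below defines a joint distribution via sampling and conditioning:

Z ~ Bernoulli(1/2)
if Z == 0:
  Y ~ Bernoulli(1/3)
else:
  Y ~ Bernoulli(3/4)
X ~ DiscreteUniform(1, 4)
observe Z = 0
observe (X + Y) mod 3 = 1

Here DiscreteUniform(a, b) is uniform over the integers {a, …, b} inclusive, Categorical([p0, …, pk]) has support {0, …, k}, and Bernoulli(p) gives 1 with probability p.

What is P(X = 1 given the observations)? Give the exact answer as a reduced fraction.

P(X = 1 | obs) = 2/5

Enumerate traces; 3 have nonzero weight after conditioning:
  (Z=0, Y=0, X=1) weight 1/12
  (Z=0, Y=0, X=4) weight 1/12
  (Z=0, Y=1, X=3) weight 1/24
Group by X:
  weight(X=1) = 1/12
  weight(X=3) = 1/24
  weight(X=4) = 1/12
Total weight = 1/12 + 1/24 + 1/12 = 5/24
P(X=1 | obs) = 1/12 / 5/24 = 2/5
P(X=3 | obs) = 1/24 / 5/24 = 1/5
P(X=4 | obs) = 1/12 / 5/24 = 2/5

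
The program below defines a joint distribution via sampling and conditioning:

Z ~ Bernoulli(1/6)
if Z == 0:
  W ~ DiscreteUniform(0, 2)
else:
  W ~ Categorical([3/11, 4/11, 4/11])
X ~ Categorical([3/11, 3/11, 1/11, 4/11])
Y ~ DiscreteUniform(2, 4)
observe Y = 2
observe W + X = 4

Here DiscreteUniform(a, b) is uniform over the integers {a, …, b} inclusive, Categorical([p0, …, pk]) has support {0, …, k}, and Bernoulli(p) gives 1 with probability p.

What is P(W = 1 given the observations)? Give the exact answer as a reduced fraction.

P(W = 1 | obs) = 4/5

Enumerate traces; 4 have nonzero weight after conditioning:
  (Z=0, W=1, X=3, Y=2) weight 10/297
  (Z=0, W=2, X=2, Y=2) weight 5/594
  (Z=1, W=1, X=3, Y=2) weight 8/1089
  (Z=1, W=2, X=2, Y=2) weight 2/1089
Group by W:
  weight(W=1) = 134/3267
  weight(W=2) = 67/6534
Total weight = 134/3267 + 67/6534 = 335/6534
P(W=1 | obs) = 134/3267 / 335/6534 = 4/5
P(W=2 | obs) = 67/6534 / 335/6534 = 1/5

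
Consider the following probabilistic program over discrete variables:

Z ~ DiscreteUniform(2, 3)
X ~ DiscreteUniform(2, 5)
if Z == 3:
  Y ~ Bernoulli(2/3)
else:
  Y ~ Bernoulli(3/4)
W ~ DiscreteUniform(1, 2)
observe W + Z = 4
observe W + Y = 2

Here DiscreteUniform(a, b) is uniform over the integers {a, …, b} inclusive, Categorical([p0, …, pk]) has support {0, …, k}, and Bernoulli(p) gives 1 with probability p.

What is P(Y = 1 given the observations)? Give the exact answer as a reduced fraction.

Enumerate traces; 8 have nonzero weight after conditioning:
  (Z=2, X=2, Y=0, W=2) weight 1/64
  (Z=2, X=3, Y=0, W=2) weight 1/64
  (Z=2, X=4, Y=0, W=2) weight 1/64
  (Z=2, X=5, Y=0, W=2) weight 1/64
  (Z=3, X=2, Y=1, W=1) weight 1/24
  (Z=3, X=3, Y=1, W=1) weight 1/24
  (Z=3, X=4, Y=1, W=1) weight 1/24
  (Z=3, X=5, Y=1, W=1) weight 1/24
Group by Y:
  weight(Y=0) = 1/16
  weight(Y=1) = 1/6
Total weight = 1/16 + 1/6 = 11/48
P(Y=0 | obs) = 1/16 / 11/48 = 3/11
P(Y=1 | obs) = 1/6 / 11/48 = 8/11

P(Y = 1 | obs) = 8/11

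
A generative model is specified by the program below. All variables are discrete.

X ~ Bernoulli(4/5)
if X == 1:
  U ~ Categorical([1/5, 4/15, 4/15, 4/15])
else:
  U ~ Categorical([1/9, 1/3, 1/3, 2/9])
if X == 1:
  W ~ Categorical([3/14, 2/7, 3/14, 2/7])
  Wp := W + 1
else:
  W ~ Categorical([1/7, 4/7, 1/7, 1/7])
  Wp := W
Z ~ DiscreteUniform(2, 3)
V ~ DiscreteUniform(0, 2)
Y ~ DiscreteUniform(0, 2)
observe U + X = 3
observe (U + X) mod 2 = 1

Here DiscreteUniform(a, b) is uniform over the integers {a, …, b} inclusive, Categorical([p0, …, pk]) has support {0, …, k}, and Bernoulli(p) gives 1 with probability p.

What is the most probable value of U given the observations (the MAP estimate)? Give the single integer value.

argmax_v P(U = v | obs) = 2

Enumerate traces; 144 have nonzero weight after conditioning:
  (X=0, U=3, W=0, Z=2, V=0, Y=0) weight 1/2835
  (X=0, U=3, W=0, Z=2, V=0, Y=1) weight 1/2835
  (X=0, U=3, W=0, Z=2, V=0, Y=2) weight 1/2835
  (X=0, U=3, W=0, Z=2, V=1, Y=0) weight 1/2835
  (X=0, U=3, W=0, Z=2, V=1, Y=1) weight 1/2835
  (X=0, U=3, W=0, Z=2, V=1, Y=2) weight 1/2835
  (X=0, U=3, W=0, Z=2, V=2, Y=0) weight 1/2835
  (X=0, U=3, W=0, Z=2, V=2, Y=1) weight 1/2835
  (X=1, U=2, W=0, Z=2, V=0, Y=0) weight 4/1575
  … 135 more
Group by U:
  weight(U=2) = 16/75
  weight(U=3) = 2/45
Total weight = 16/75 + 2/45 = 58/225
P(U=2 | obs) = 16/75 / 58/225 = 24/29
P(U=3 | obs) = 2/45 / 58/225 = 5/29
argmax = 2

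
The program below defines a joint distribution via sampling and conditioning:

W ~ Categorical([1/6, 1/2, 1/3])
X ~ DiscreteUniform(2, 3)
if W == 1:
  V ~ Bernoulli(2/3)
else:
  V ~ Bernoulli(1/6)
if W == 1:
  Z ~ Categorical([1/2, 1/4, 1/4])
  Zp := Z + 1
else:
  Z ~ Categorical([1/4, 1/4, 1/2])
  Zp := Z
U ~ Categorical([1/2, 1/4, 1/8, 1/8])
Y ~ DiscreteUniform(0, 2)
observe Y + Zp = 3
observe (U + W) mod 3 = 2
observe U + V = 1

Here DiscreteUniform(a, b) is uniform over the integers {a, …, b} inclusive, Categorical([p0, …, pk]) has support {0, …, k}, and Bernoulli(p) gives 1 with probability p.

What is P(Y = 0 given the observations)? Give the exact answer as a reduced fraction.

P(Y = 0 | obs) = 1/6

Enumerate traces; 10 have nonzero weight after conditioning:
  (W=1, X=2, V=0, Z=0, U=1, Y=2) weight 1/288
  (W=1, X=2, V=0, Z=1, U=1, Y=1) weight 1/576
  (W=1, X=2, V=0, Z=2, U=1, Y=0) weight 1/576
  (W=1, X=3, V=0, Z=0, U=1, Y=2) weight 1/288
  (W=1, X=3, V=0, Z=1, U=1, Y=1) weight 1/576
  (W=1, X=3, V=0, Z=2, U=1, Y=0) weight 1/576
  (W=2, X=2, V=1, Z=1, U=0, Y=2) weight 1/864
  (W=2, X=2, V=1, Z=2, U=0, Y=1) weight 1/432
  … 2 more
Group by Y:
  weight(Y=0) = 1/288
  weight(Y=1) = 7/864
  weight(Y=2) = 1/108
Total weight = 1/288 + 7/864 + 1/108 = 1/48
P(Y=0 | obs) = 1/288 / 1/48 = 1/6
P(Y=1 | obs) = 7/864 / 1/48 = 7/18
P(Y=2 | obs) = 1/108 / 1/48 = 4/9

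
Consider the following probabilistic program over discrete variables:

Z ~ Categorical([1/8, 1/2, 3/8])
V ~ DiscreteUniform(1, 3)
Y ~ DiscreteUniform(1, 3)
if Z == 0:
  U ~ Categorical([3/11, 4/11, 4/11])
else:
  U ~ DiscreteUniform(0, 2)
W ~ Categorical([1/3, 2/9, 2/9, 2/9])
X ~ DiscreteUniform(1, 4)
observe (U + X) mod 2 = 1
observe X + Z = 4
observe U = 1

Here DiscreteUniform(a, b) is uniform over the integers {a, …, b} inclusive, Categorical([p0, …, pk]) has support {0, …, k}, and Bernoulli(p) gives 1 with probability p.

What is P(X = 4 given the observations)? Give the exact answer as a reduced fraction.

Enumerate traces; 72 have nonzero weight after conditioning:
  (Z=0, V=1, Y=1, U=1, W=0, X=4) weight 1/2376
  (Z=0, V=1, Y=1, U=1, W=1, X=4) weight 1/3564
  (Z=0, V=1, Y=1, U=1, W=2, X=4) weight 1/3564
  (Z=0, V=1, Y=1, U=1, W=3, X=4) weight 1/3564
  (Z=0, V=1, Y=2, U=1, W=0, X=4) weight 1/2376
  (Z=0, V=1, Y=2, U=1, W=1, X=4) weight 1/3564
  (Z=0, V=1, Y=2, U=1, W=2, X=4) weight 1/3564
  (Z=0, V=1, Y=2, U=1, W=3, X=4) weight 1/3564
  (Z=2, V=1, Y=1, U=1, W=0, X=2) weight 1/864
  … 63 more
Group by X:
  weight(X=2) = 1/32
  weight(X=4) = 1/88
Total weight = 1/32 + 1/88 = 15/352
P(X=2 | obs) = 1/32 / 15/352 = 11/15
P(X=4 | obs) = 1/88 / 15/352 = 4/15

P(X = 4 | obs) = 4/15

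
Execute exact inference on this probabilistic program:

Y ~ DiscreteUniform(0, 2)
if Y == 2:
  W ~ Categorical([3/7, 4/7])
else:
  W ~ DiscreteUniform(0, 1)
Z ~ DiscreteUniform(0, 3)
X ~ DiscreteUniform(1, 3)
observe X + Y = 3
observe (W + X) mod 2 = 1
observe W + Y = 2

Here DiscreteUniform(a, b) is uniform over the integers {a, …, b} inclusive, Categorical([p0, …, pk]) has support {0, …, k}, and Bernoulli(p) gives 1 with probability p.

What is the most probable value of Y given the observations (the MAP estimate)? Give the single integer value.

argmax_v P(Y = v | obs) = 1

Enumerate traces; 8 have nonzero weight after conditioning:
  (Y=1, W=1, Z=0, X=2) weight 1/72
  (Y=1, W=1, Z=1, X=2) weight 1/72
  (Y=1, W=1, Z=2, X=2) weight 1/72
  (Y=1, W=1, Z=3, X=2) weight 1/72
  (Y=2, W=0, Z=0, X=1) weight 1/84
  (Y=2, W=0, Z=1, X=1) weight 1/84
  (Y=2, W=0, Z=2, X=1) weight 1/84
  (Y=2, W=0, Z=3, X=1) weight 1/84
Group by Y:
  weight(Y=1) = 1/18
  weight(Y=2) = 1/21
Total weight = 1/18 + 1/21 = 13/126
P(Y=1 | obs) = 1/18 / 13/126 = 7/13
P(Y=2 | obs) = 1/21 / 13/126 = 6/13
argmax = 1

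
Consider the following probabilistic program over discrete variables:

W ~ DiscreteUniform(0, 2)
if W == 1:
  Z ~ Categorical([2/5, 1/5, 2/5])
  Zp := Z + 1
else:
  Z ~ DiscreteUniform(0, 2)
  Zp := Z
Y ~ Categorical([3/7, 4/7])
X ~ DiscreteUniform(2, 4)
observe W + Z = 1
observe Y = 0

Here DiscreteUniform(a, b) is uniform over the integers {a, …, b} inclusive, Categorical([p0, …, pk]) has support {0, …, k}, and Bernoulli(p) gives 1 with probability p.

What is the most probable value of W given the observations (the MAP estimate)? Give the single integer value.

argmax_v P(W = v | obs) = 1

Enumerate traces; 6 have nonzero weight after conditioning:
  (W=0, Z=1, Y=0, X=2) weight 1/63
  (W=0, Z=1, Y=0, X=3) weight 1/63
  (W=0, Z=1, Y=0, X=4) weight 1/63
  (W=1, Z=0, Y=0, X=2) weight 2/105
  (W=1, Z=0, Y=0, X=3) weight 2/105
  (W=1, Z=0, Y=0, X=4) weight 2/105
Group by W:
  weight(W=0) = 1/21
  weight(W=1) = 2/35
Total weight = 1/21 + 2/35 = 11/105
P(W=0 | obs) = 1/21 / 11/105 = 5/11
P(W=1 | obs) = 2/35 / 11/105 = 6/11
argmax = 1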